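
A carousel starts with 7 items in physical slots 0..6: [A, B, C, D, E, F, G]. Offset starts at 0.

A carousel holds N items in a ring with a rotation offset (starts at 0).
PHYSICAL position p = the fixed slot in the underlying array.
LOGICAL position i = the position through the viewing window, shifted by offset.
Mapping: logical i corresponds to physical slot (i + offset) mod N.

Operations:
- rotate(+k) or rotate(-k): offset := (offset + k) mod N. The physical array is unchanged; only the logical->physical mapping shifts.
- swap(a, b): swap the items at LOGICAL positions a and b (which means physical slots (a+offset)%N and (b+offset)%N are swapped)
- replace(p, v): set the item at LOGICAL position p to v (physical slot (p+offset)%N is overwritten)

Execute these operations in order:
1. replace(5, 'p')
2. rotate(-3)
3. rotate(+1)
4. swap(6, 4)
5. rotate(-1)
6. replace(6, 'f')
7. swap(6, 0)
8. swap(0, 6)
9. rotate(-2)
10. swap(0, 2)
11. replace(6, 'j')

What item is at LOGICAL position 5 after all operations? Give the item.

Answer: A

Derivation:
After op 1 (replace(5, 'p')): offset=0, physical=[A,B,C,D,E,p,G], logical=[A,B,C,D,E,p,G]
After op 2 (rotate(-3)): offset=4, physical=[A,B,C,D,E,p,G], logical=[E,p,G,A,B,C,D]
After op 3 (rotate(+1)): offset=5, physical=[A,B,C,D,E,p,G], logical=[p,G,A,B,C,D,E]
After op 4 (swap(6, 4)): offset=5, physical=[A,B,E,D,C,p,G], logical=[p,G,A,B,E,D,C]
After op 5 (rotate(-1)): offset=4, physical=[A,B,E,D,C,p,G], logical=[C,p,G,A,B,E,D]
After op 6 (replace(6, 'f')): offset=4, physical=[A,B,E,f,C,p,G], logical=[C,p,G,A,B,E,f]
After op 7 (swap(6, 0)): offset=4, physical=[A,B,E,C,f,p,G], logical=[f,p,G,A,B,E,C]
After op 8 (swap(0, 6)): offset=4, physical=[A,B,E,f,C,p,G], logical=[C,p,G,A,B,E,f]
After op 9 (rotate(-2)): offset=2, physical=[A,B,E,f,C,p,G], logical=[E,f,C,p,G,A,B]
After op 10 (swap(0, 2)): offset=2, physical=[A,B,C,f,E,p,G], logical=[C,f,E,p,G,A,B]
After op 11 (replace(6, 'j')): offset=2, physical=[A,j,C,f,E,p,G], logical=[C,f,E,p,G,A,j]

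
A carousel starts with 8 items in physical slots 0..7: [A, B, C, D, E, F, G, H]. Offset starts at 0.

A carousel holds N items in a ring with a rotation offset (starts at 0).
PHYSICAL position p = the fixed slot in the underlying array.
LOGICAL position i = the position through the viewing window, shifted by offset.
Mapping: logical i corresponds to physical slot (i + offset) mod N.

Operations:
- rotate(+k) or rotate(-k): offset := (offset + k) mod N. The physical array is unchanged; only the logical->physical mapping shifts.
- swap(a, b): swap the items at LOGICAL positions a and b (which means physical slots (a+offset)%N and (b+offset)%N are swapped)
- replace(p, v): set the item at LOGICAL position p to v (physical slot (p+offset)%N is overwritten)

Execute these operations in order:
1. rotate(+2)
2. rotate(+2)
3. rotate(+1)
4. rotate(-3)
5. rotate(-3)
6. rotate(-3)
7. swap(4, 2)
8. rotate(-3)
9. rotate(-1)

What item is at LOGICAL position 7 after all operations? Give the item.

After op 1 (rotate(+2)): offset=2, physical=[A,B,C,D,E,F,G,H], logical=[C,D,E,F,G,H,A,B]
After op 2 (rotate(+2)): offset=4, physical=[A,B,C,D,E,F,G,H], logical=[E,F,G,H,A,B,C,D]
After op 3 (rotate(+1)): offset=5, physical=[A,B,C,D,E,F,G,H], logical=[F,G,H,A,B,C,D,E]
After op 4 (rotate(-3)): offset=2, physical=[A,B,C,D,E,F,G,H], logical=[C,D,E,F,G,H,A,B]
After op 5 (rotate(-3)): offset=7, physical=[A,B,C,D,E,F,G,H], logical=[H,A,B,C,D,E,F,G]
After op 6 (rotate(-3)): offset=4, physical=[A,B,C,D,E,F,G,H], logical=[E,F,G,H,A,B,C,D]
After op 7 (swap(4, 2)): offset=4, physical=[G,B,C,D,E,F,A,H], logical=[E,F,A,H,G,B,C,D]
After op 8 (rotate(-3)): offset=1, physical=[G,B,C,D,E,F,A,H], logical=[B,C,D,E,F,A,H,G]
After op 9 (rotate(-1)): offset=0, physical=[G,B,C,D,E,F,A,H], logical=[G,B,C,D,E,F,A,H]

Answer: H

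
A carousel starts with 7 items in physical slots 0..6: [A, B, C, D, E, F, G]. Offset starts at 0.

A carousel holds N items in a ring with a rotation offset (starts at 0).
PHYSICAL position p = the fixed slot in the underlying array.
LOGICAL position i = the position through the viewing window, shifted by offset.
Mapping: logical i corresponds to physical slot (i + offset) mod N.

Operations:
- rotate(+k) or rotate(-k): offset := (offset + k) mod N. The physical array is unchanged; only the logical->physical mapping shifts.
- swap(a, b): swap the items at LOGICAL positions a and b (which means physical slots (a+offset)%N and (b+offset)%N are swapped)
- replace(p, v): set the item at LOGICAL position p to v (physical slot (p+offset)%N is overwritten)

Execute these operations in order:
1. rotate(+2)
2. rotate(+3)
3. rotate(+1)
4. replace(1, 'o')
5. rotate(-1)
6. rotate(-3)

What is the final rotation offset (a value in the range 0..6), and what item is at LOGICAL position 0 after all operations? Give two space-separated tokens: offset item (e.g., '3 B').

After op 1 (rotate(+2)): offset=2, physical=[A,B,C,D,E,F,G], logical=[C,D,E,F,G,A,B]
After op 2 (rotate(+3)): offset=5, physical=[A,B,C,D,E,F,G], logical=[F,G,A,B,C,D,E]
After op 3 (rotate(+1)): offset=6, physical=[A,B,C,D,E,F,G], logical=[G,A,B,C,D,E,F]
After op 4 (replace(1, 'o')): offset=6, physical=[o,B,C,D,E,F,G], logical=[G,o,B,C,D,E,F]
After op 5 (rotate(-1)): offset=5, physical=[o,B,C,D,E,F,G], logical=[F,G,o,B,C,D,E]
After op 6 (rotate(-3)): offset=2, physical=[o,B,C,D,E,F,G], logical=[C,D,E,F,G,o,B]

Answer: 2 C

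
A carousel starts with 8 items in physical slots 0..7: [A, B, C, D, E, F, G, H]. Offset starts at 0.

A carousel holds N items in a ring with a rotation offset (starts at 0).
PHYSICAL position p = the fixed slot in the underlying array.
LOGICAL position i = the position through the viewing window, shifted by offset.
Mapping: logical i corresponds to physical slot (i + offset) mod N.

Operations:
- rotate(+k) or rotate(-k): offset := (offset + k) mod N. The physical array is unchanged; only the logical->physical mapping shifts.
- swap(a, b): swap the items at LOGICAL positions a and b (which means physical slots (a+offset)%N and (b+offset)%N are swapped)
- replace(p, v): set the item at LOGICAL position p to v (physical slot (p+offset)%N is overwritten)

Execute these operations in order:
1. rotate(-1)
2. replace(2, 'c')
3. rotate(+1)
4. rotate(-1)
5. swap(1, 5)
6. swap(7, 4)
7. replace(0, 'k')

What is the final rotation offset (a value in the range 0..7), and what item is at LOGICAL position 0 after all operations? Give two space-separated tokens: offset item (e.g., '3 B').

After op 1 (rotate(-1)): offset=7, physical=[A,B,C,D,E,F,G,H], logical=[H,A,B,C,D,E,F,G]
After op 2 (replace(2, 'c')): offset=7, physical=[A,c,C,D,E,F,G,H], logical=[H,A,c,C,D,E,F,G]
After op 3 (rotate(+1)): offset=0, physical=[A,c,C,D,E,F,G,H], logical=[A,c,C,D,E,F,G,H]
After op 4 (rotate(-1)): offset=7, physical=[A,c,C,D,E,F,G,H], logical=[H,A,c,C,D,E,F,G]
After op 5 (swap(1, 5)): offset=7, physical=[E,c,C,D,A,F,G,H], logical=[H,E,c,C,D,A,F,G]
After op 6 (swap(7, 4)): offset=7, physical=[E,c,C,G,A,F,D,H], logical=[H,E,c,C,G,A,F,D]
After op 7 (replace(0, 'k')): offset=7, physical=[E,c,C,G,A,F,D,k], logical=[k,E,c,C,G,A,F,D]

Answer: 7 k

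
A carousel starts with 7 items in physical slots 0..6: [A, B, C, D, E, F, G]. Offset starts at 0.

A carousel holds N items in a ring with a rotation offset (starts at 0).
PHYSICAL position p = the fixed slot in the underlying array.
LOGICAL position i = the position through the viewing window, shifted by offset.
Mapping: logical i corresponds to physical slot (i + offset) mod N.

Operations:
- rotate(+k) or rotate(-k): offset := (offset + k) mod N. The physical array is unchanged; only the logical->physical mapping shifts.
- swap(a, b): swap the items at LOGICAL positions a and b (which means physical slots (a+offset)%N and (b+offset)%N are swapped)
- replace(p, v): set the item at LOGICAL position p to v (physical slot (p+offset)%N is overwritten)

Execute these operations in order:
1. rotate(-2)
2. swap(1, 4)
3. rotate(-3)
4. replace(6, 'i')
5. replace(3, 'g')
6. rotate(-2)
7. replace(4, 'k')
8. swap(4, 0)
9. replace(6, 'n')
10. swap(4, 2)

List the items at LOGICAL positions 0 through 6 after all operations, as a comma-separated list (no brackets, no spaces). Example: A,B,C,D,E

Answer: k,i,A,D,G,g,n

Derivation:
After op 1 (rotate(-2)): offset=5, physical=[A,B,C,D,E,F,G], logical=[F,G,A,B,C,D,E]
After op 2 (swap(1, 4)): offset=5, physical=[A,B,G,D,E,F,C], logical=[F,C,A,B,G,D,E]
After op 3 (rotate(-3)): offset=2, physical=[A,B,G,D,E,F,C], logical=[G,D,E,F,C,A,B]
After op 4 (replace(6, 'i')): offset=2, physical=[A,i,G,D,E,F,C], logical=[G,D,E,F,C,A,i]
After op 5 (replace(3, 'g')): offset=2, physical=[A,i,G,D,E,g,C], logical=[G,D,E,g,C,A,i]
After op 6 (rotate(-2)): offset=0, physical=[A,i,G,D,E,g,C], logical=[A,i,G,D,E,g,C]
After op 7 (replace(4, 'k')): offset=0, physical=[A,i,G,D,k,g,C], logical=[A,i,G,D,k,g,C]
After op 8 (swap(4, 0)): offset=0, physical=[k,i,G,D,A,g,C], logical=[k,i,G,D,A,g,C]
After op 9 (replace(6, 'n')): offset=0, physical=[k,i,G,D,A,g,n], logical=[k,i,G,D,A,g,n]
After op 10 (swap(4, 2)): offset=0, physical=[k,i,A,D,G,g,n], logical=[k,i,A,D,G,g,n]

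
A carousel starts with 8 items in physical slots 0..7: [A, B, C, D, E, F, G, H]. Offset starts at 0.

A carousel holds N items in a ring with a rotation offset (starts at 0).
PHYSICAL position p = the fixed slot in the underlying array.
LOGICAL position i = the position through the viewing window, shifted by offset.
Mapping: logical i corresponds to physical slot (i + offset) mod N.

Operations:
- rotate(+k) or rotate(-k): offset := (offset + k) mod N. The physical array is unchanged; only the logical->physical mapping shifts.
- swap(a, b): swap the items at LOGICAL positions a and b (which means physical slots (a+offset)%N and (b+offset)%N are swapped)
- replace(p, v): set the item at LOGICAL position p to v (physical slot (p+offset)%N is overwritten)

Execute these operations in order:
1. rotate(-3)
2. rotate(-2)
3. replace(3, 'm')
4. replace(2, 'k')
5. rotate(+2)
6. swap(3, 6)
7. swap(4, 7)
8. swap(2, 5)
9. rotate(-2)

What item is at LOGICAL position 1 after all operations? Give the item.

Answer: B

Derivation:
After op 1 (rotate(-3)): offset=5, physical=[A,B,C,D,E,F,G,H], logical=[F,G,H,A,B,C,D,E]
After op 2 (rotate(-2)): offset=3, physical=[A,B,C,D,E,F,G,H], logical=[D,E,F,G,H,A,B,C]
After op 3 (replace(3, 'm')): offset=3, physical=[A,B,C,D,E,F,m,H], logical=[D,E,F,m,H,A,B,C]
After op 4 (replace(2, 'k')): offset=3, physical=[A,B,C,D,E,k,m,H], logical=[D,E,k,m,H,A,B,C]
After op 5 (rotate(+2)): offset=5, physical=[A,B,C,D,E,k,m,H], logical=[k,m,H,A,B,C,D,E]
After op 6 (swap(3, 6)): offset=5, physical=[D,B,C,A,E,k,m,H], logical=[k,m,H,D,B,C,A,E]
After op 7 (swap(4, 7)): offset=5, physical=[D,E,C,A,B,k,m,H], logical=[k,m,H,D,E,C,A,B]
After op 8 (swap(2, 5)): offset=5, physical=[D,E,H,A,B,k,m,C], logical=[k,m,C,D,E,H,A,B]
After op 9 (rotate(-2)): offset=3, physical=[D,E,H,A,B,k,m,C], logical=[A,B,k,m,C,D,E,H]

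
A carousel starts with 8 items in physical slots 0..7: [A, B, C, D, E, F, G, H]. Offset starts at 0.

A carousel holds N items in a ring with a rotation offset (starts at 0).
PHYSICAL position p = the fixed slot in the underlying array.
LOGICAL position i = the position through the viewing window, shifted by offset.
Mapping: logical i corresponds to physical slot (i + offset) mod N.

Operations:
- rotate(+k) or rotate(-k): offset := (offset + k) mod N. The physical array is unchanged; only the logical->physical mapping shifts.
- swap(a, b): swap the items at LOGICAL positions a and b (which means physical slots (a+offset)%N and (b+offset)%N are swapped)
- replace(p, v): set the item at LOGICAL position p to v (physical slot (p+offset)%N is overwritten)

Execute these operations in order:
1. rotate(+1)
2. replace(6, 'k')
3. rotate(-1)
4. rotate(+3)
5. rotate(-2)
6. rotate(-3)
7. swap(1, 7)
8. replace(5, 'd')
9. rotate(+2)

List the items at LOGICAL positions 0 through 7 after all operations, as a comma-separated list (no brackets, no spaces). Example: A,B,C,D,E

After op 1 (rotate(+1)): offset=1, physical=[A,B,C,D,E,F,G,H], logical=[B,C,D,E,F,G,H,A]
After op 2 (replace(6, 'k')): offset=1, physical=[A,B,C,D,E,F,G,k], logical=[B,C,D,E,F,G,k,A]
After op 3 (rotate(-1)): offset=0, physical=[A,B,C,D,E,F,G,k], logical=[A,B,C,D,E,F,G,k]
After op 4 (rotate(+3)): offset=3, physical=[A,B,C,D,E,F,G,k], logical=[D,E,F,G,k,A,B,C]
After op 5 (rotate(-2)): offset=1, physical=[A,B,C,D,E,F,G,k], logical=[B,C,D,E,F,G,k,A]
After op 6 (rotate(-3)): offset=6, physical=[A,B,C,D,E,F,G,k], logical=[G,k,A,B,C,D,E,F]
After op 7 (swap(1, 7)): offset=6, physical=[A,B,C,D,E,k,G,F], logical=[G,F,A,B,C,D,E,k]
After op 8 (replace(5, 'd')): offset=6, physical=[A,B,C,d,E,k,G,F], logical=[G,F,A,B,C,d,E,k]
After op 9 (rotate(+2)): offset=0, physical=[A,B,C,d,E,k,G,F], logical=[A,B,C,d,E,k,G,F]

Answer: A,B,C,d,E,k,G,F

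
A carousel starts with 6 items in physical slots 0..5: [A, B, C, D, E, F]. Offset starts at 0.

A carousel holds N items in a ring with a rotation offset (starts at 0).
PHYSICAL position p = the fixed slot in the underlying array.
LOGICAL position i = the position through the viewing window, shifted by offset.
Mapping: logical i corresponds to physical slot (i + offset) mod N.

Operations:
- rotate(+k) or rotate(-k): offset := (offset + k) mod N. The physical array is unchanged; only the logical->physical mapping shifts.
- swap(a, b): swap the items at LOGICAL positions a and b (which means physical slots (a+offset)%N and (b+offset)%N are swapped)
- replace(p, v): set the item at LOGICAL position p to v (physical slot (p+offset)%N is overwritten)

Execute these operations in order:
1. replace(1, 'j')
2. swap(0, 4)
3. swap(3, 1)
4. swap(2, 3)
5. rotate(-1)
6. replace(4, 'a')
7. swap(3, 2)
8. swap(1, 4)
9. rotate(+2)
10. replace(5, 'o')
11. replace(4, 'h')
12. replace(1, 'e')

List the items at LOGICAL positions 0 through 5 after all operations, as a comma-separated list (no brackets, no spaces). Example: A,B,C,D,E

Answer: j,e,E,A,h,o

Derivation:
After op 1 (replace(1, 'j')): offset=0, physical=[A,j,C,D,E,F], logical=[A,j,C,D,E,F]
After op 2 (swap(0, 4)): offset=0, physical=[E,j,C,D,A,F], logical=[E,j,C,D,A,F]
After op 3 (swap(3, 1)): offset=0, physical=[E,D,C,j,A,F], logical=[E,D,C,j,A,F]
After op 4 (swap(2, 3)): offset=0, physical=[E,D,j,C,A,F], logical=[E,D,j,C,A,F]
After op 5 (rotate(-1)): offset=5, physical=[E,D,j,C,A,F], logical=[F,E,D,j,C,A]
After op 6 (replace(4, 'a')): offset=5, physical=[E,D,j,a,A,F], logical=[F,E,D,j,a,A]
After op 7 (swap(3, 2)): offset=5, physical=[E,j,D,a,A,F], logical=[F,E,j,D,a,A]
After op 8 (swap(1, 4)): offset=5, physical=[a,j,D,E,A,F], logical=[F,a,j,D,E,A]
After op 9 (rotate(+2)): offset=1, physical=[a,j,D,E,A,F], logical=[j,D,E,A,F,a]
After op 10 (replace(5, 'o')): offset=1, physical=[o,j,D,E,A,F], logical=[j,D,E,A,F,o]
After op 11 (replace(4, 'h')): offset=1, physical=[o,j,D,E,A,h], logical=[j,D,E,A,h,o]
After op 12 (replace(1, 'e')): offset=1, physical=[o,j,e,E,A,h], logical=[j,e,E,A,h,o]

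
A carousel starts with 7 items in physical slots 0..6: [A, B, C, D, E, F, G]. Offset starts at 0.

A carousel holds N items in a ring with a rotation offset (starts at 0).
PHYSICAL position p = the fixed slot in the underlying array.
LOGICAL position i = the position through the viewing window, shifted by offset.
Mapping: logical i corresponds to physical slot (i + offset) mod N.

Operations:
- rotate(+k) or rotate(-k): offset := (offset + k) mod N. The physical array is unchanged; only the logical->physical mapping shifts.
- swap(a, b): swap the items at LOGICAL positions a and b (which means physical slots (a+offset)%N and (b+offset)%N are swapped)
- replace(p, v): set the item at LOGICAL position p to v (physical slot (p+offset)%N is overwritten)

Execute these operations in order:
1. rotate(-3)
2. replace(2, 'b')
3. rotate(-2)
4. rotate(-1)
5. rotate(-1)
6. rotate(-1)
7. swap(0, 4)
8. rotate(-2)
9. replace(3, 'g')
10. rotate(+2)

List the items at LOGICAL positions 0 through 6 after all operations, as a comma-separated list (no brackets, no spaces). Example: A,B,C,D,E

Answer: D,g,B,C,b,E,F

Derivation:
After op 1 (rotate(-3)): offset=4, physical=[A,B,C,D,E,F,G], logical=[E,F,G,A,B,C,D]
After op 2 (replace(2, 'b')): offset=4, physical=[A,B,C,D,E,F,b], logical=[E,F,b,A,B,C,D]
After op 3 (rotate(-2)): offset=2, physical=[A,B,C,D,E,F,b], logical=[C,D,E,F,b,A,B]
After op 4 (rotate(-1)): offset=1, physical=[A,B,C,D,E,F,b], logical=[B,C,D,E,F,b,A]
After op 5 (rotate(-1)): offset=0, physical=[A,B,C,D,E,F,b], logical=[A,B,C,D,E,F,b]
After op 6 (rotate(-1)): offset=6, physical=[A,B,C,D,E,F,b], logical=[b,A,B,C,D,E,F]
After op 7 (swap(0, 4)): offset=6, physical=[A,B,C,b,E,F,D], logical=[D,A,B,C,b,E,F]
After op 8 (rotate(-2)): offset=4, physical=[A,B,C,b,E,F,D], logical=[E,F,D,A,B,C,b]
After op 9 (replace(3, 'g')): offset=4, physical=[g,B,C,b,E,F,D], logical=[E,F,D,g,B,C,b]
After op 10 (rotate(+2)): offset=6, physical=[g,B,C,b,E,F,D], logical=[D,g,B,C,b,E,F]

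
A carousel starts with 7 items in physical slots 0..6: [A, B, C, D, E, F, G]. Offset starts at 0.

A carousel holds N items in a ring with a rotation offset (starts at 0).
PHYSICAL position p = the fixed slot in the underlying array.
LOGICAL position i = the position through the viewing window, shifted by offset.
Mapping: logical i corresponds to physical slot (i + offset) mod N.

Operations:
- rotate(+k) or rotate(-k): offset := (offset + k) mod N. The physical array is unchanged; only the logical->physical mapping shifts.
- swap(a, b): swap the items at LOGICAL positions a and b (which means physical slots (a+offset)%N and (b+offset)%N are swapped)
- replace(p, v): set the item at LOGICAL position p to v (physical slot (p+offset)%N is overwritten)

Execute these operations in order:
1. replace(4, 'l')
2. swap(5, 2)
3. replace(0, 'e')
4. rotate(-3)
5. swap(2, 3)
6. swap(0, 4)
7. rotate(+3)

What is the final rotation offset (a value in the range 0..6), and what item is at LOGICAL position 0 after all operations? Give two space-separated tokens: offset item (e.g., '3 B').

After op 1 (replace(4, 'l')): offset=0, physical=[A,B,C,D,l,F,G], logical=[A,B,C,D,l,F,G]
After op 2 (swap(5, 2)): offset=0, physical=[A,B,F,D,l,C,G], logical=[A,B,F,D,l,C,G]
After op 3 (replace(0, 'e')): offset=0, physical=[e,B,F,D,l,C,G], logical=[e,B,F,D,l,C,G]
After op 4 (rotate(-3)): offset=4, physical=[e,B,F,D,l,C,G], logical=[l,C,G,e,B,F,D]
After op 5 (swap(2, 3)): offset=4, physical=[G,B,F,D,l,C,e], logical=[l,C,e,G,B,F,D]
After op 6 (swap(0, 4)): offset=4, physical=[G,l,F,D,B,C,e], logical=[B,C,e,G,l,F,D]
After op 7 (rotate(+3)): offset=0, physical=[G,l,F,D,B,C,e], logical=[G,l,F,D,B,C,e]

Answer: 0 G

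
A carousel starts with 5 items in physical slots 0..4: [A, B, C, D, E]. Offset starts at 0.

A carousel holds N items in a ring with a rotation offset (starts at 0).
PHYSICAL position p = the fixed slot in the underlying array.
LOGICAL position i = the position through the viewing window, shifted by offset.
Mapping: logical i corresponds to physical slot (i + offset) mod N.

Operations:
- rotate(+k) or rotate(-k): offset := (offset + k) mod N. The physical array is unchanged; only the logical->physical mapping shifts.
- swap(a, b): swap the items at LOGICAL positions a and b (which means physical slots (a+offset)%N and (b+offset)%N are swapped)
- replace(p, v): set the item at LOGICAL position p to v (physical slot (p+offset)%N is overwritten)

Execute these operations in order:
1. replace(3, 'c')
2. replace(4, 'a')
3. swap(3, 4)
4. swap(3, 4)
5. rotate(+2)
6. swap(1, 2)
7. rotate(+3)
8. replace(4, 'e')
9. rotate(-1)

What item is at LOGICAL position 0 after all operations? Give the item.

Answer: e

Derivation:
After op 1 (replace(3, 'c')): offset=0, physical=[A,B,C,c,E], logical=[A,B,C,c,E]
After op 2 (replace(4, 'a')): offset=0, physical=[A,B,C,c,a], logical=[A,B,C,c,a]
After op 3 (swap(3, 4)): offset=0, physical=[A,B,C,a,c], logical=[A,B,C,a,c]
After op 4 (swap(3, 4)): offset=0, physical=[A,B,C,c,a], logical=[A,B,C,c,a]
After op 5 (rotate(+2)): offset=2, physical=[A,B,C,c,a], logical=[C,c,a,A,B]
After op 6 (swap(1, 2)): offset=2, physical=[A,B,C,a,c], logical=[C,a,c,A,B]
After op 7 (rotate(+3)): offset=0, physical=[A,B,C,a,c], logical=[A,B,C,a,c]
After op 8 (replace(4, 'e')): offset=0, physical=[A,B,C,a,e], logical=[A,B,C,a,e]
After op 9 (rotate(-1)): offset=4, physical=[A,B,C,a,e], logical=[e,A,B,C,a]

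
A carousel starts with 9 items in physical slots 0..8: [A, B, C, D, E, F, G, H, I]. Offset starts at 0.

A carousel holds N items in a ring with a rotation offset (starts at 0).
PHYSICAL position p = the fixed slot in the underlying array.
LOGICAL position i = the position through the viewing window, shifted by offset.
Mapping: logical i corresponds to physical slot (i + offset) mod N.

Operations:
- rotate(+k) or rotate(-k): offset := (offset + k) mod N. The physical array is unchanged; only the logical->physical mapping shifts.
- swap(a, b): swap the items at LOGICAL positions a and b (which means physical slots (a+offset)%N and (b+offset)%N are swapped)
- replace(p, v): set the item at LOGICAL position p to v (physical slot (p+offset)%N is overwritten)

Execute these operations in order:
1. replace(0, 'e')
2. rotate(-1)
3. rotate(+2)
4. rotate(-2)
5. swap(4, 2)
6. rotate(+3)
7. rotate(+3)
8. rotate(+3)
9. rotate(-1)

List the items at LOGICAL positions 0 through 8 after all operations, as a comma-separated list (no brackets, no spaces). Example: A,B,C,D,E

Answer: H,I,e,D,C,B,E,F,G

Derivation:
After op 1 (replace(0, 'e')): offset=0, physical=[e,B,C,D,E,F,G,H,I], logical=[e,B,C,D,E,F,G,H,I]
After op 2 (rotate(-1)): offset=8, physical=[e,B,C,D,E,F,G,H,I], logical=[I,e,B,C,D,E,F,G,H]
After op 3 (rotate(+2)): offset=1, physical=[e,B,C,D,E,F,G,H,I], logical=[B,C,D,E,F,G,H,I,e]
After op 4 (rotate(-2)): offset=8, physical=[e,B,C,D,E,F,G,H,I], logical=[I,e,B,C,D,E,F,G,H]
After op 5 (swap(4, 2)): offset=8, physical=[e,D,C,B,E,F,G,H,I], logical=[I,e,D,C,B,E,F,G,H]
After op 6 (rotate(+3)): offset=2, physical=[e,D,C,B,E,F,G,H,I], logical=[C,B,E,F,G,H,I,e,D]
After op 7 (rotate(+3)): offset=5, physical=[e,D,C,B,E,F,G,H,I], logical=[F,G,H,I,e,D,C,B,E]
After op 8 (rotate(+3)): offset=8, physical=[e,D,C,B,E,F,G,H,I], logical=[I,e,D,C,B,E,F,G,H]
After op 9 (rotate(-1)): offset=7, physical=[e,D,C,B,E,F,G,H,I], logical=[H,I,e,D,C,B,E,F,G]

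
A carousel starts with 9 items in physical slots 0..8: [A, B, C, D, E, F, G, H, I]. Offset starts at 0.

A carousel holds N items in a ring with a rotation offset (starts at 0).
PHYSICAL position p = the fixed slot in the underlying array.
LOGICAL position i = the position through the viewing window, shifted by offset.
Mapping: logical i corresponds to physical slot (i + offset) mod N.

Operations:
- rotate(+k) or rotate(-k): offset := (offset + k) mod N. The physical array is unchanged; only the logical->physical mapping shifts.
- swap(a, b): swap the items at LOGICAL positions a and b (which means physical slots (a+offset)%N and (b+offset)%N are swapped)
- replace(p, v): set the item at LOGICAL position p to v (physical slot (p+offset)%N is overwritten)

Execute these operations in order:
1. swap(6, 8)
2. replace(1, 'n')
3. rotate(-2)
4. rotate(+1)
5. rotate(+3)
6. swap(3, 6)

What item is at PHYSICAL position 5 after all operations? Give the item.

After op 1 (swap(6, 8)): offset=0, physical=[A,B,C,D,E,F,I,H,G], logical=[A,B,C,D,E,F,I,H,G]
After op 2 (replace(1, 'n')): offset=0, physical=[A,n,C,D,E,F,I,H,G], logical=[A,n,C,D,E,F,I,H,G]
After op 3 (rotate(-2)): offset=7, physical=[A,n,C,D,E,F,I,H,G], logical=[H,G,A,n,C,D,E,F,I]
After op 4 (rotate(+1)): offset=8, physical=[A,n,C,D,E,F,I,H,G], logical=[G,A,n,C,D,E,F,I,H]
After op 5 (rotate(+3)): offset=2, physical=[A,n,C,D,E,F,I,H,G], logical=[C,D,E,F,I,H,G,A,n]
After op 6 (swap(3, 6)): offset=2, physical=[A,n,C,D,E,G,I,H,F], logical=[C,D,E,G,I,H,F,A,n]

Answer: G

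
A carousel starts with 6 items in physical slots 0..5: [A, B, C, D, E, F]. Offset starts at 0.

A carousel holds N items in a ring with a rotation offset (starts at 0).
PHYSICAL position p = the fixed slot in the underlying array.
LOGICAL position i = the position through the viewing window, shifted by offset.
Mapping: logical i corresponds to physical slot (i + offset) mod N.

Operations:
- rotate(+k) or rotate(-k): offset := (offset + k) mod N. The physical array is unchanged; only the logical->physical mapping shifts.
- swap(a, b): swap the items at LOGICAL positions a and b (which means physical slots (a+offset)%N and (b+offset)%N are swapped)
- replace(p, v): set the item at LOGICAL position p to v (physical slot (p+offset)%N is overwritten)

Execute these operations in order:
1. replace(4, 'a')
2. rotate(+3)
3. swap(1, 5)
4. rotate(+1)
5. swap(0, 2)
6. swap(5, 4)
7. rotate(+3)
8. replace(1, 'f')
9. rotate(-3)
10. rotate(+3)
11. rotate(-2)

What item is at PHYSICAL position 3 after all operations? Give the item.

After op 1 (replace(4, 'a')): offset=0, physical=[A,B,C,D,a,F], logical=[A,B,C,D,a,F]
After op 2 (rotate(+3)): offset=3, physical=[A,B,C,D,a,F], logical=[D,a,F,A,B,C]
After op 3 (swap(1, 5)): offset=3, physical=[A,B,a,D,C,F], logical=[D,C,F,A,B,a]
After op 4 (rotate(+1)): offset=4, physical=[A,B,a,D,C,F], logical=[C,F,A,B,a,D]
After op 5 (swap(0, 2)): offset=4, physical=[C,B,a,D,A,F], logical=[A,F,C,B,a,D]
After op 6 (swap(5, 4)): offset=4, physical=[C,B,D,a,A,F], logical=[A,F,C,B,D,a]
After op 7 (rotate(+3)): offset=1, physical=[C,B,D,a,A,F], logical=[B,D,a,A,F,C]
After op 8 (replace(1, 'f')): offset=1, physical=[C,B,f,a,A,F], logical=[B,f,a,A,F,C]
After op 9 (rotate(-3)): offset=4, physical=[C,B,f,a,A,F], logical=[A,F,C,B,f,a]
After op 10 (rotate(+3)): offset=1, physical=[C,B,f,a,A,F], logical=[B,f,a,A,F,C]
After op 11 (rotate(-2)): offset=5, physical=[C,B,f,a,A,F], logical=[F,C,B,f,a,A]

Answer: a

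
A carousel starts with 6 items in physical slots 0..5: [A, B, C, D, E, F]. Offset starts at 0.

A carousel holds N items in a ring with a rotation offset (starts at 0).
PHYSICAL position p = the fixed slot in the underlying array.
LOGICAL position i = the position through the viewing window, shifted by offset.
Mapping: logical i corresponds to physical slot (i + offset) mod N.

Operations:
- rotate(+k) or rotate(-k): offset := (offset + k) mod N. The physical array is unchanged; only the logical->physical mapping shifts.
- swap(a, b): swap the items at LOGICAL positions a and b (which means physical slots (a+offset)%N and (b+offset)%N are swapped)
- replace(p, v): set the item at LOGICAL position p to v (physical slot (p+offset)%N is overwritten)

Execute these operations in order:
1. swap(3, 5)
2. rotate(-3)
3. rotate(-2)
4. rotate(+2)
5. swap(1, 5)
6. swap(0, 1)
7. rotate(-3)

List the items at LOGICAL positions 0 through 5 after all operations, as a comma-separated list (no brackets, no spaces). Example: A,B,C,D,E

Answer: A,B,E,C,F,D

Derivation:
After op 1 (swap(3, 5)): offset=0, physical=[A,B,C,F,E,D], logical=[A,B,C,F,E,D]
After op 2 (rotate(-3)): offset=3, physical=[A,B,C,F,E,D], logical=[F,E,D,A,B,C]
After op 3 (rotate(-2)): offset=1, physical=[A,B,C,F,E,D], logical=[B,C,F,E,D,A]
After op 4 (rotate(+2)): offset=3, physical=[A,B,C,F,E,D], logical=[F,E,D,A,B,C]
After op 5 (swap(1, 5)): offset=3, physical=[A,B,E,F,C,D], logical=[F,C,D,A,B,E]
After op 6 (swap(0, 1)): offset=3, physical=[A,B,E,C,F,D], logical=[C,F,D,A,B,E]
After op 7 (rotate(-3)): offset=0, physical=[A,B,E,C,F,D], logical=[A,B,E,C,F,D]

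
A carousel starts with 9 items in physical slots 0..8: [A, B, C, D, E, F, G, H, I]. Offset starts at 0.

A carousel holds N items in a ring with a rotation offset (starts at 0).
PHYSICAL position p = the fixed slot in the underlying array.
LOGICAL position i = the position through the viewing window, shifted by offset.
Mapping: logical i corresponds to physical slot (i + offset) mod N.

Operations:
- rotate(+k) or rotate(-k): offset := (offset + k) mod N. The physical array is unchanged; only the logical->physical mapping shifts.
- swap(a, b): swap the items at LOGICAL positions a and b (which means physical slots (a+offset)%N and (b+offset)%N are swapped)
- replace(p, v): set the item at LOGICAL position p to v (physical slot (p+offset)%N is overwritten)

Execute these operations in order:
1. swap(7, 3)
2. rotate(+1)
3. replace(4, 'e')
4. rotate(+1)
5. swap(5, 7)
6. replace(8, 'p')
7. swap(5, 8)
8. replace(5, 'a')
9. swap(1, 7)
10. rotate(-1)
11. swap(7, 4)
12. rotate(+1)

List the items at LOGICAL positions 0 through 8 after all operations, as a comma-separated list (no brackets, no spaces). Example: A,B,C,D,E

Answer: C,D,E,I,G,a,e,H,A

Derivation:
After op 1 (swap(7, 3)): offset=0, physical=[A,B,C,H,E,F,G,D,I], logical=[A,B,C,H,E,F,G,D,I]
After op 2 (rotate(+1)): offset=1, physical=[A,B,C,H,E,F,G,D,I], logical=[B,C,H,E,F,G,D,I,A]
After op 3 (replace(4, 'e')): offset=1, physical=[A,B,C,H,E,e,G,D,I], logical=[B,C,H,E,e,G,D,I,A]
After op 4 (rotate(+1)): offset=2, physical=[A,B,C,H,E,e,G,D,I], logical=[C,H,E,e,G,D,I,A,B]
After op 5 (swap(5, 7)): offset=2, physical=[D,B,C,H,E,e,G,A,I], logical=[C,H,E,e,G,A,I,D,B]
After op 6 (replace(8, 'p')): offset=2, physical=[D,p,C,H,E,e,G,A,I], logical=[C,H,E,e,G,A,I,D,p]
After op 7 (swap(5, 8)): offset=2, physical=[D,A,C,H,E,e,G,p,I], logical=[C,H,E,e,G,p,I,D,A]
After op 8 (replace(5, 'a')): offset=2, physical=[D,A,C,H,E,e,G,a,I], logical=[C,H,E,e,G,a,I,D,A]
After op 9 (swap(1, 7)): offset=2, physical=[H,A,C,D,E,e,G,a,I], logical=[C,D,E,e,G,a,I,H,A]
After op 10 (rotate(-1)): offset=1, physical=[H,A,C,D,E,e,G,a,I], logical=[A,C,D,E,e,G,a,I,H]
After op 11 (swap(7, 4)): offset=1, physical=[H,A,C,D,E,I,G,a,e], logical=[A,C,D,E,I,G,a,e,H]
After op 12 (rotate(+1)): offset=2, physical=[H,A,C,D,E,I,G,a,e], logical=[C,D,E,I,G,a,e,H,A]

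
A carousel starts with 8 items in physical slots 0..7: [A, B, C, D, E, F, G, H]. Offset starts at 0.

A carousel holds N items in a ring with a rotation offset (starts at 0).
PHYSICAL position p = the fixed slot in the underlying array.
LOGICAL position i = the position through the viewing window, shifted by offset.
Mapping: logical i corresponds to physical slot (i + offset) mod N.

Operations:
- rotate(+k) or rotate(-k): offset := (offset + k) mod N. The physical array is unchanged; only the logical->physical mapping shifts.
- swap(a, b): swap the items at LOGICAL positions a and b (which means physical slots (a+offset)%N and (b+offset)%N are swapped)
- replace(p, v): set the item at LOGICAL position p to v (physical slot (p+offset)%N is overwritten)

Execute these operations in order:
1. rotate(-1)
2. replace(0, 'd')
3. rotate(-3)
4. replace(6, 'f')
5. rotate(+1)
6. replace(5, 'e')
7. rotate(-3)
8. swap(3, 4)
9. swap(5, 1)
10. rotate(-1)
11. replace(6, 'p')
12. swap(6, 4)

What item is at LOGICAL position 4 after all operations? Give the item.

Answer: p

Derivation:
After op 1 (rotate(-1)): offset=7, physical=[A,B,C,D,E,F,G,H], logical=[H,A,B,C,D,E,F,G]
After op 2 (replace(0, 'd')): offset=7, physical=[A,B,C,D,E,F,G,d], logical=[d,A,B,C,D,E,F,G]
After op 3 (rotate(-3)): offset=4, physical=[A,B,C,D,E,F,G,d], logical=[E,F,G,d,A,B,C,D]
After op 4 (replace(6, 'f')): offset=4, physical=[A,B,f,D,E,F,G,d], logical=[E,F,G,d,A,B,f,D]
After op 5 (rotate(+1)): offset=5, physical=[A,B,f,D,E,F,G,d], logical=[F,G,d,A,B,f,D,E]
After op 6 (replace(5, 'e')): offset=5, physical=[A,B,e,D,E,F,G,d], logical=[F,G,d,A,B,e,D,E]
After op 7 (rotate(-3)): offset=2, physical=[A,B,e,D,E,F,G,d], logical=[e,D,E,F,G,d,A,B]
After op 8 (swap(3, 4)): offset=2, physical=[A,B,e,D,E,G,F,d], logical=[e,D,E,G,F,d,A,B]
After op 9 (swap(5, 1)): offset=2, physical=[A,B,e,d,E,G,F,D], logical=[e,d,E,G,F,D,A,B]
After op 10 (rotate(-1)): offset=1, physical=[A,B,e,d,E,G,F,D], logical=[B,e,d,E,G,F,D,A]
After op 11 (replace(6, 'p')): offset=1, physical=[A,B,e,d,E,G,F,p], logical=[B,e,d,E,G,F,p,A]
After op 12 (swap(6, 4)): offset=1, physical=[A,B,e,d,E,p,F,G], logical=[B,e,d,E,p,F,G,A]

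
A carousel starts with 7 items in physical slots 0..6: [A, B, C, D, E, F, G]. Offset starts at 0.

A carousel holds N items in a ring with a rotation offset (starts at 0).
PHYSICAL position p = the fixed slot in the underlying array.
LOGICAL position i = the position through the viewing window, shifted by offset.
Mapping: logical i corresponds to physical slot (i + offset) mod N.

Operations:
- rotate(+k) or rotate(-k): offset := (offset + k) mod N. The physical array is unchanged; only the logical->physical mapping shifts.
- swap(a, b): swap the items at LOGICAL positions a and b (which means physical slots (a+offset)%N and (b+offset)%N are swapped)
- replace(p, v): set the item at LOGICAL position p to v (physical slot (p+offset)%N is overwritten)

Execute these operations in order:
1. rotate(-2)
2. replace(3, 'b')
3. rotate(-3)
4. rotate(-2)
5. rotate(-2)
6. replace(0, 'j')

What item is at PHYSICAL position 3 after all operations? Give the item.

Answer: D

Derivation:
After op 1 (rotate(-2)): offset=5, physical=[A,B,C,D,E,F,G], logical=[F,G,A,B,C,D,E]
After op 2 (replace(3, 'b')): offset=5, physical=[A,b,C,D,E,F,G], logical=[F,G,A,b,C,D,E]
After op 3 (rotate(-3)): offset=2, physical=[A,b,C,D,E,F,G], logical=[C,D,E,F,G,A,b]
After op 4 (rotate(-2)): offset=0, physical=[A,b,C,D,E,F,G], logical=[A,b,C,D,E,F,G]
After op 5 (rotate(-2)): offset=5, physical=[A,b,C,D,E,F,G], logical=[F,G,A,b,C,D,E]
After op 6 (replace(0, 'j')): offset=5, physical=[A,b,C,D,E,j,G], logical=[j,G,A,b,C,D,E]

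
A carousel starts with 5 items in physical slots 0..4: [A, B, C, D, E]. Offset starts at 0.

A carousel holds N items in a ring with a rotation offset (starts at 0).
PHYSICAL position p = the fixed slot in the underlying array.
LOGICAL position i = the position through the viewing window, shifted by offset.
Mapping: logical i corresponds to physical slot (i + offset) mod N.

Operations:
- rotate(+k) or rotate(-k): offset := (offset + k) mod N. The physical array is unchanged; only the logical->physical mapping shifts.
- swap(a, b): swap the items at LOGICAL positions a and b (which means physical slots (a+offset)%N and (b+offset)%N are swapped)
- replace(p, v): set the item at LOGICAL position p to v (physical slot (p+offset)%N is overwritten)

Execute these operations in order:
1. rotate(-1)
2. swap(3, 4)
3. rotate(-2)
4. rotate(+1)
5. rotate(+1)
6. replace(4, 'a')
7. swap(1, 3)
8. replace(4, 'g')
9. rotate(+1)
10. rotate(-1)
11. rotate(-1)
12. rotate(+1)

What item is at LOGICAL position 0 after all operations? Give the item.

Answer: E

Derivation:
After op 1 (rotate(-1)): offset=4, physical=[A,B,C,D,E], logical=[E,A,B,C,D]
After op 2 (swap(3, 4)): offset=4, physical=[A,B,D,C,E], logical=[E,A,B,D,C]
After op 3 (rotate(-2)): offset=2, physical=[A,B,D,C,E], logical=[D,C,E,A,B]
After op 4 (rotate(+1)): offset=3, physical=[A,B,D,C,E], logical=[C,E,A,B,D]
After op 5 (rotate(+1)): offset=4, physical=[A,B,D,C,E], logical=[E,A,B,D,C]
After op 6 (replace(4, 'a')): offset=4, physical=[A,B,D,a,E], logical=[E,A,B,D,a]
After op 7 (swap(1, 3)): offset=4, physical=[D,B,A,a,E], logical=[E,D,B,A,a]
After op 8 (replace(4, 'g')): offset=4, physical=[D,B,A,g,E], logical=[E,D,B,A,g]
After op 9 (rotate(+1)): offset=0, physical=[D,B,A,g,E], logical=[D,B,A,g,E]
After op 10 (rotate(-1)): offset=4, physical=[D,B,A,g,E], logical=[E,D,B,A,g]
After op 11 (rotate(-1)): offset=3, physical=[D,B,A,g,E], logical=[g,E,D,B,A]
After op 12 (rotate(+1)): offset=4, physical=[D,B,A,g,E], logical=[E,D,B,A,g]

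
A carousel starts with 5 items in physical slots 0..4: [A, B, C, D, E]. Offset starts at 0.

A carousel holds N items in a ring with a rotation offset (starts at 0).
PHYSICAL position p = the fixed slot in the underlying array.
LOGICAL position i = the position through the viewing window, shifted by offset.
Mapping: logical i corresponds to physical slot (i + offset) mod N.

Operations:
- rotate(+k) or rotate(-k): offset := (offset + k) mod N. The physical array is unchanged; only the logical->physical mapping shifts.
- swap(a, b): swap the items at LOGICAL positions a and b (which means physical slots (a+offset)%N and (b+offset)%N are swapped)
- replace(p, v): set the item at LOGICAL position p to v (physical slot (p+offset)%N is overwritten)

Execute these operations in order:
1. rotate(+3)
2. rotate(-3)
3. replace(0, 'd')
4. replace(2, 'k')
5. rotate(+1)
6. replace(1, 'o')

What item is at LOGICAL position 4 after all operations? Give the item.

After op 1 (rotate(+3)): offset=3, physical=[A,B,C,D,E], logical=[D,E,A,B,C]
After op 2 (rotate(-3)): offset=0, physical=[A,B,C,D,E], logical=[A,B,C,D,E]
After op 3 (replace(0, 'd')): offset=0, physical=[d,B,C,D,E], logical=[d,B,C,D,E]
After op 4 (replace(2, 'k')): offset=0, physical=[d,B,k,D,E], logical=[d,B,k,D,E]
After op 5 (rotate(+1)): offset=1, physical=[d,B,k,D,E], logical=[B,k,D,E,d]
After op 6 (replace(1, 'o')): offset=1, physical=[d,B,o,D,E], logical=[B,o,D,E,d]

Answer: d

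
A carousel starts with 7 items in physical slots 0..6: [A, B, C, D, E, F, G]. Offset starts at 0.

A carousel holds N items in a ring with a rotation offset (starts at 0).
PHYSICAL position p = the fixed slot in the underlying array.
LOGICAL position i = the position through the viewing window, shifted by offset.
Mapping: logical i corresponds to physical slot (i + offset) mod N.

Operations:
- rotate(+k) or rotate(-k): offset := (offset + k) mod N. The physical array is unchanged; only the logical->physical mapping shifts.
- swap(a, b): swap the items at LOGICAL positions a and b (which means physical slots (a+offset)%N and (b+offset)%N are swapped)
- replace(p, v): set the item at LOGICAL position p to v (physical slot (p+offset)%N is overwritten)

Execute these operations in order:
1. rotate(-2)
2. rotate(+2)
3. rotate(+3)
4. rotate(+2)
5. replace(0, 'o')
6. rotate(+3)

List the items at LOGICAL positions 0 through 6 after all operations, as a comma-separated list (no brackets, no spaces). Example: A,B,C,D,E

Answer: B,C,D,E,o,G,A

Derivation:
After op 1 (rotate(-2)): offset=5, physical=[A,B,C,D,E,F,G], logical=[F,G,A,B,C,D,E]
After op 2 (rotate(+2)): offset=0, physical=[A,B,C,D,E,F,G], logical=[A,B,C,D,E,F,G]
After op 3 (rotate(+3)): offset=3, physical=[A,B,C,D,E,F,G], logical=[D,E,F,G,A,B,C]
After op 4 (rotate(+2)): offset=5, physical=[A,B,C,D,E,F,G], logical=[F,G,A,B,C,D,E]
After op 5 (replace(0, 'o')): offset=5, physical=[A,B,C,D,E,o,G], logical=[o,G,A,B,C,D,E]
After op 6 (rotate(+3)): offset=1, physical=[A,B,C,D,E,o,G], logical=[B,C,D,E,o,G,A]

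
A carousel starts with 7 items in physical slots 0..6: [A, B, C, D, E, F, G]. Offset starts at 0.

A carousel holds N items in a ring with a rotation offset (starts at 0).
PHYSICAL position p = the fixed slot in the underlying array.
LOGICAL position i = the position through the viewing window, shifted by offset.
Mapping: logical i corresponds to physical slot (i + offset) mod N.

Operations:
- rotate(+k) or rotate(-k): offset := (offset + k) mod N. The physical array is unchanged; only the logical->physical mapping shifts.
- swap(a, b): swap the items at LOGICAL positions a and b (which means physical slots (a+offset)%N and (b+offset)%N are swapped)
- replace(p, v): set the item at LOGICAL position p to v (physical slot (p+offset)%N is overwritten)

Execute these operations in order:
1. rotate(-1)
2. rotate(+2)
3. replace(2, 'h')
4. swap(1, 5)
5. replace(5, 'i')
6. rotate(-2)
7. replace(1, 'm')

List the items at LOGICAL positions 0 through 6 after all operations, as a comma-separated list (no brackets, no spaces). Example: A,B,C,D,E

Answer: i,m,B,G,h,E,F

Derivation:
After op 1 (rotate(-1)): offset=6, physical=[A,B,C,D,E,F,G], logical=[G,A,B,C,D,E,F]
After op 2 (rotate(+2)): offset=1, physical=[A,B,C,D,E,F,G], logical=[B,C,D,E,F,G,A]
After op 3 (replace(2, 'h')): offset=1, physical=[A,B,C,h,E,F,G], logical=[B,C,h,E,F,G,A]
After op 4 (swap(1, 5)): offset=1, physical=[A,B,G,h,E,F,C], logical=[B,G,h,E,F,C,A]
After op 5 (replace(5, 'i')): offset=1, physical=[A,B,G,h,E,F,i], logical=[B,G,h,E,F,i,A]
After op 6 (rotate(-2)): offset=6, physical=[A,B,G,h,E,F,i], logical=[i,A,B,G,h,E,F]
After op 7 (replace(1, 'm')): offset=6, physical=[m,B,G,h,E,F,i], logical=[i,m,B,G,h,E,F]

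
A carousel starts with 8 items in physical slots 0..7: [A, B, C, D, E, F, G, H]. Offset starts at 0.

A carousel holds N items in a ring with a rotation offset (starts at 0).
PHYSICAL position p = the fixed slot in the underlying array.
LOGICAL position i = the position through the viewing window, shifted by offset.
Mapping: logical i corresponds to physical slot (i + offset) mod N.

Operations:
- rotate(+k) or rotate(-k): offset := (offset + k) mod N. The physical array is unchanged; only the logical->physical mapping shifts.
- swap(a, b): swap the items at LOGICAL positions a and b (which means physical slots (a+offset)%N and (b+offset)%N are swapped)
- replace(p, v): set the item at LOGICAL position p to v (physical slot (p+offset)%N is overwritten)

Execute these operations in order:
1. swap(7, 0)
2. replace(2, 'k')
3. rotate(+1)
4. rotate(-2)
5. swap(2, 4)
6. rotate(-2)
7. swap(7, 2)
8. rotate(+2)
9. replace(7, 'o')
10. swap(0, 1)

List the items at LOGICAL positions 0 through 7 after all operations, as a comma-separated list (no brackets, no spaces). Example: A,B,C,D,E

After op 1 (swap(7, 0)): offset=0, physical=[H,B,C,D,E,F,G,A], logical=[H,B,C,D,E,F,G,A]
After op 2 (replace(2, 'k')): offset=0, physical=[H,B,k,D,E,F,G,A], logical=[H,B,k,D,E,F,G,A]
After op 3 (rotate(+1)): offset=1, physical=[H,B,k,D,E,F,G,A], logical=[B,k,D,E,F,G,A,H]
After op 4 (rotate(-2)): offset=7, physical=[H,B,k,D,E,F,G,A], logical=[A,H,B,k,D,E,F,G]
After op 5 (swap(2, 4)): offset=7, physical=[H,D,k,B,E,F,G,A], logical=[A,H,D,k,B,E,F,G]
After op 6 (rotate(-2)): offset=5, physical=[H,D,k,B,E,F,G,A], logical=[F,G,A,H,D,k,B,E]
After op 7 (swap(7, 2)): offset=5, physical=[H,D,k,B,A,F,G,E], logical=[F,G,E,H,D,k,B,A]
After op 8 (rotate(+2)): offset=7, physical=[H,D,k,B,A,F,G,E], logical=[E,H,D,k,B,A,F,G]
After op 9 (replace(7, 'o')): offset=7, physical=[H,D,k,B,A,F,o,E], logical=[E,H,D,k,B,A,F,o]
After op 10 (swap(0, 1)): offset=7, physical=[E,D,k,B,A,F,o,H], logical=[H,E,D,k,B,A,F,o]

Answer: H,E,D,k,B,A,F,o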